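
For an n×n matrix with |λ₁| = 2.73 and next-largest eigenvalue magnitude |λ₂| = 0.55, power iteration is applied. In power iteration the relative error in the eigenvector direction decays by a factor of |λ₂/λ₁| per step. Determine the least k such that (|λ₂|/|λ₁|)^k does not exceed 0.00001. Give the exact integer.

|λ₂/λ₁| = 0.55/2.73 = 0.20147
Need k ≥ ln(0.00001) / ln(0.20147) = -11.5129 / -1.6021 ≈ 7.186
Smallest integer k satisfying the bound: 8

8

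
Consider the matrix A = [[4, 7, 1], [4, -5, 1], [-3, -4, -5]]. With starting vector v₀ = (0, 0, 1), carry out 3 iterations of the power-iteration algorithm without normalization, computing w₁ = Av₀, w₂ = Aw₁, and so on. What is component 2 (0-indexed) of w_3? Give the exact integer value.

w1 = Av₀ = (1, 1, -5)
w2 = Aw1 = (6, -6, 18)
w3 = Aw2 = (0, 72, -84)
The requested component of w3 is -84.

-84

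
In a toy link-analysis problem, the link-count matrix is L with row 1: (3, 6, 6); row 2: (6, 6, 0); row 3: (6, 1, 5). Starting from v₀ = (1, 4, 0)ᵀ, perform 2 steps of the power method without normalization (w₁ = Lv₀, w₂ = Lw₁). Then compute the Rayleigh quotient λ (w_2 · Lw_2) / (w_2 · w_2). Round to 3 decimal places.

w1 = Lv₀ = (3·1 + 6·4 + 6·0; 6·1 + 6·4 + 0·0; 6·1 + 1·4 + 5·0) = (27, 30, 10)
w2 = Lw1 = (3·27 + 6·30 + 6·10; 6·27 + 6·30 + 0·10; 6·27 + 1·30 + 5·10) = (321, 342, 242)
Lw2 = (4467, 3978, 3478)
w2·Lw2 = 321·4467 + 342·3978 + 242·3478 = 3636059; w2·w2 = 321·321 + 342·342 + 242·242 = 278569
λ ≈ 3636059/278569 = 13.053

13.053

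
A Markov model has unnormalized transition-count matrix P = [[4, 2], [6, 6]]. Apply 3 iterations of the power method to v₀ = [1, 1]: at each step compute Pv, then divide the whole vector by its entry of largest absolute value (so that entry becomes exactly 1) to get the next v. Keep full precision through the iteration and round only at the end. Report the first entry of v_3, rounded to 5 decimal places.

0.43590

Pv0 = (6.000000, 12.000000); divide by 12.000000 → v1 = (0.500000, 1.000000)
Pv1 = (4.000000, 9.000000); divide by 9.000000 → v2 = (0.444444, 1.000000)
Pv2 = (3.777778, 8.666667); divide by 8.666667 → v3 = (0.435897, 1.000000)
Requested entry of v3: 408/936 = 0.43590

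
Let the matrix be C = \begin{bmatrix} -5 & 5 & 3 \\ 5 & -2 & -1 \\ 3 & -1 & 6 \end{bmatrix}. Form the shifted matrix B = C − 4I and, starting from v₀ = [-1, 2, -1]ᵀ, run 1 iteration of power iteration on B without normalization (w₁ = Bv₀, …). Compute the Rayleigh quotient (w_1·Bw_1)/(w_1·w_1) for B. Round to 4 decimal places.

B = C − 4I has rows (-9, 5, 3); (5, -6, -1); (3, -1, 2)
w1 = Bv₀ = ((-9)·(-1) + 5·2 + 3·(-1); 5·(-1) + (-6)·2 + (-1)·(-1); 3·(-1) + (-1)·2 + 2·(-1)) = (16, -16, -7)
Bw1 = (-245, 183, 50)
w1·Bw1 = -7198; w1·w1 = 561; μ ≈ -7198/561 = -12.8307

-12.8307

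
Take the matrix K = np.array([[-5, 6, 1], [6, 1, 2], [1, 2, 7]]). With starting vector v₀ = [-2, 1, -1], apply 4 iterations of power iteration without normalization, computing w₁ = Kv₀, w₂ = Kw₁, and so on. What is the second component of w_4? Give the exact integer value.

4783

w1 = Kv₀ = ((-5)·(-2) + 6·1 + 1·(-1); 6·(-2) + 1·1 + 2·(-1); 1·(-2) + 2·1 + 7·(-1)) = (15, -13, -7)
w2 = Kw1 = ((-5)·15 + 6·(-13) + 1·(-7); 6·15 + 1·(-13) + 2·(-7); 1·15 + 2·(-13) + 7·(-7)) = (-160, 63, -60)
w3 = Kw2 = (1118, -1017, -454)
w4 = Kw3 = (-12146, 4783, -4094)
The requested component of w4 is 4783.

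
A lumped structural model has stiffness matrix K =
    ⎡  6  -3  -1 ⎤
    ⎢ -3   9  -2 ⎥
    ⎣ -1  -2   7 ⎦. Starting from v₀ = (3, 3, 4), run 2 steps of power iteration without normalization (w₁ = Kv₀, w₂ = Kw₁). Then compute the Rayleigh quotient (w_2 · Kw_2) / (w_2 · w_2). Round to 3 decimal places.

6.605

w1 = Kv₀ = (6·3 + (-3)·3 + (-1)·4; (-3)·3 + 9·3 + (-2)·4; (-1)·3 + (-2)·3 + 7·4) = (5, 10, 19)
w2 = Kw1 = (6·5 + (-3)·10 + (-1)·19; (-3)·5 + 9·10 + (-2)·19; (-1)·5 + (-2)·10 + 7·19) = (-19, 37, 108)
Kw2 = (-333, 174, 701)
w2·Kw2 = (-19)·(-333) + 37·174 + 108·701 = 88473; w2·w2 = (-19)·(-19) + 37·37 + 108·108 = 13394
λ ≈ 88473/13394 = 6.605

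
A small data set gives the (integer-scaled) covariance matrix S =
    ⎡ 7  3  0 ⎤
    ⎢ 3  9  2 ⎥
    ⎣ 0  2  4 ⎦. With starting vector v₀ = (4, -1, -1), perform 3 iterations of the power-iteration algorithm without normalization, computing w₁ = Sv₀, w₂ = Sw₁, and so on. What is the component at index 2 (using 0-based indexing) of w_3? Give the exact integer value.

56

w1 = Sv₀ = (25, 1, -6)
w2 = Sw1 = (178, 72, -22)
w3 = Sw2 = (1462, 1138, 56)
The requested component of w3 is 56.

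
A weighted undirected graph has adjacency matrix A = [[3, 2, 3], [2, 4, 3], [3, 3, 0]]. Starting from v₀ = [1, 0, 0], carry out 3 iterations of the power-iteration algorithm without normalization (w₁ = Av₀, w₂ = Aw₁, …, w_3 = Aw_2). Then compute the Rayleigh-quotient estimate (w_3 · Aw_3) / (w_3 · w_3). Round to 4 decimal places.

7.8329

w1 = Av₀ = (3, 2, 3)
w2 = Aw1 = (22, 23, 15)
w3 = Aw2 = (157, 181, 135)
Aw3 = (1238, 1443, 1014)
w3·Aw3 = 157·1238 + 181·1443 + 135·1014 = 592439; w3·w3 = 157·157 + 181·181 + 135·135 = 75635
λ ≈ 592439/75635 = 7.8329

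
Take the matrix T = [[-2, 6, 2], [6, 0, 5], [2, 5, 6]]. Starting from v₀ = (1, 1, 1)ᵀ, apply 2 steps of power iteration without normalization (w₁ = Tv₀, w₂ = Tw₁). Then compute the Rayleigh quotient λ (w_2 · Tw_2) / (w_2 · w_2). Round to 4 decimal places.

w1 = Tv₀ = (6, 11, 13)
w2 = Tw1 = (80, 101, 145)
Tw2 = (736, 1205, 1535)
w2·Tw2 = 80·736 + 101·1205 + 145·1535 = 403160; w2·w2 = 80·80 + 101·101 + 145·145 = 37626
λ ≈ 403160/37626 = 10.7149

λ ≈ 10.7149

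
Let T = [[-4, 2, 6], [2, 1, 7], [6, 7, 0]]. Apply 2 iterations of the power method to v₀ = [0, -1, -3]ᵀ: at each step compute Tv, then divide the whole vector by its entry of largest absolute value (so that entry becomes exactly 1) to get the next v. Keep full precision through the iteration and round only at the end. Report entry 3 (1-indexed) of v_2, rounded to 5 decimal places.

1.00000

Tv0 = (-20.000000, -22.000000, -7.000000); divide by -22.000000 → v1 = (0.909091, 1.000000, 0.318182)
Tv1 = (0.272727, 5.045455, 12.454545); divide by 12.454545 → v2 = (0.021898, 0.405109, 1.000000)
Requested entry of v2: -274/-274 = 1.00000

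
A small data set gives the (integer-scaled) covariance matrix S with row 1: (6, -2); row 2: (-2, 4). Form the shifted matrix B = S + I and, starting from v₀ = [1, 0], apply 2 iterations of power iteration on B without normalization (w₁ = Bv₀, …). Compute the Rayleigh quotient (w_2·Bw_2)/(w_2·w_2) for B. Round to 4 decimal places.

B = S + I has rows (7, -2); (-2, 5)
w1 = Bv₀ = (7·1 + (-2)·0; (-2)·1 + 5·0) = (7, -2)
w2 = Bw1 = (7·7 + (-2)·(-2); (-2)·7 + 5·(-2)) = (53, -24)
Bw2 = (419, -226)
w2·Bw2 = 27631; w2·w2 = 3385; μ ≈ 27631/3385 = 8.1628

8.1628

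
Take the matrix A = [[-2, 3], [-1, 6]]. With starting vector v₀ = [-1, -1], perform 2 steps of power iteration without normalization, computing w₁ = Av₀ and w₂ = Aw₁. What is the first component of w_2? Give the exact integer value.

w1 = Av₀ = ((-2)·(-1) + 3·(-1); (-1)·(-1) + 6·(-1)) = (-1, -5)
w2 = Aw1 = ((-2)·(-1) + 3·(-5); (-1)·(-1) + 6·(-5)) = (-13, -29)
The requested component of w2 is -13.

-13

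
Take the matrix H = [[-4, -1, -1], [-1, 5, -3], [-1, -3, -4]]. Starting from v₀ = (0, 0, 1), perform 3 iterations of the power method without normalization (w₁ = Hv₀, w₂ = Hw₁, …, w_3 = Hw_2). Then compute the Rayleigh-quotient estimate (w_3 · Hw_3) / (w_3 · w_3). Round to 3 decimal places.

-4.183

w1 = Hv₀ = (-1, -3, -4)
w2 = Hw1 = (11, -2, 26)
w3 = Hw2 = (-68, -99, -109)
Hw3 = (480, -100, 801)
w3·Hw3 = (-68)·480 + (-99)·(-100) + (-109)·801 = -110049; w3·w3 = (-68)·(-68) + (-99)·(-99) + (-109)·(-109) = 26306
λ ≈ -110049/26306 = -4.183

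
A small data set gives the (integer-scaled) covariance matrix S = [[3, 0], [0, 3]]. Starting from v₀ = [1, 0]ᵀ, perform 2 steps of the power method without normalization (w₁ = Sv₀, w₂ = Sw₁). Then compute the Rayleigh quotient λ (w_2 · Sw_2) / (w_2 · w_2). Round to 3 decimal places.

w1 = Sv₀ = (3, 0)
w2 = Sw1 = (9, 0)
Sw2 = (27, 0)
w2·Sw2 = 9·27 + 0·0 = 243; w2·w2 = 9·9 + 0·0 = 81
λ ≈ 243/81 = 3.000

λ ≈ 3.000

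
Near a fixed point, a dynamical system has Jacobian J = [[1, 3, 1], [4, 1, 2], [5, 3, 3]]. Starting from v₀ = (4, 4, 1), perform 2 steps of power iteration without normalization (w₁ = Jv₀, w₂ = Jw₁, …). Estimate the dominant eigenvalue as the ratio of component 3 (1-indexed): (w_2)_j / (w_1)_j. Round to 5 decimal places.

λ ≈ 7.31429

w1 = Jv₀ = (17, 22, 35)
w2 = Jw1 = (118, 160, 256)
Ratio at component: 256 / 35 = 7.31429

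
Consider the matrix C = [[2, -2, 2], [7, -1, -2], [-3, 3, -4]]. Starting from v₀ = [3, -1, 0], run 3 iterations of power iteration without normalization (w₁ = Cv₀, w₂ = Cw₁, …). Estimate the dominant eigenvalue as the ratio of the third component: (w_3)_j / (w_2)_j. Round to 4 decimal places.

w1 = Cv₀ = (8, 22, -12)
w2 = Cw1 = (-52, 58, 90)
w3 = Cw2 = (-40, -602, -30)
Ratio at component: -30 / 90 = -0.3333

λ ≈ -0.3333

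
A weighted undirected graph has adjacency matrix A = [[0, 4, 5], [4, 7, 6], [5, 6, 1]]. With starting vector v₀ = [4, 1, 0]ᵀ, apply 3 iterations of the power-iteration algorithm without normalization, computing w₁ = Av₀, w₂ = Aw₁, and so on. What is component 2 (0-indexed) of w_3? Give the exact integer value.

3292

w1 = Av₀ = (0·4 + 4·1 + 5·0; 4·4 + 7·1 + 6·0; 5·4 + 6·1 + 1·0) = (4, 23, 26)
w2 = Aw1 = (0·4 + 4·23 + 5·26; 4·4 + 7·23 + 6·26; 5·4 + 6·23 + 1·26) = (222, 333, 184)
w3 = Aw2 = (2252, 4323, 3292)
The requested component of w3 is 3292.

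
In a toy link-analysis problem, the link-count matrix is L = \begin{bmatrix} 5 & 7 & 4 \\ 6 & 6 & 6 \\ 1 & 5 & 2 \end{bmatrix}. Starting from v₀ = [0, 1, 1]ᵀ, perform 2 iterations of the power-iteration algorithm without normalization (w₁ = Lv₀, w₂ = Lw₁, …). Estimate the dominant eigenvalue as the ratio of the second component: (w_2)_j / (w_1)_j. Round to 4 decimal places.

15.0000

w1 = Lv₀ = (11, 12, 7)
w2 = Lw1 = (167, 180, 85)
Ratio at component: 180 / 12 = 15.0000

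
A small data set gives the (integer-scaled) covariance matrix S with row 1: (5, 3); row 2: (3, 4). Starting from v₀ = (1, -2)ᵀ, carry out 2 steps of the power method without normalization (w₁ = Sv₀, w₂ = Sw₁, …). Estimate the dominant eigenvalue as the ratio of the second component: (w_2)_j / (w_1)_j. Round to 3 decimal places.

λ ≈ 4.600

w1 = Sv₀ = (5·1 + 3·(-2); 3·1 + 4·(-2)) = (-1, -5)
w2 = Sw1 = (5·(-1) + 3·(-5); 3·(-1) + 4·(-5)) = (-20, -23)
Ratio at component: -23 / -5 = 4.600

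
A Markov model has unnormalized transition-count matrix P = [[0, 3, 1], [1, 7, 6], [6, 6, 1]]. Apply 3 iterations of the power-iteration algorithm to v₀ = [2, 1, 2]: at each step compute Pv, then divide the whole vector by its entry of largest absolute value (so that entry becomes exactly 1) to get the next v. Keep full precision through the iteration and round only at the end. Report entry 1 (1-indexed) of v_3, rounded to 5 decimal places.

0.32599

Pv0 = (5.000000, 21.000000, 20.000000); divide by 21.000000 → v1 = (0.238095, 1.000000, 0.952381)
Pv1 = (3.952381, 12.952381, 8.380952); divide by 12.952381 → v2 = (0.305147, 1.000000, 0.647059)
Pv2 = (3.647059, 11.187500, 8.477941); divide by 11.187500 → v3 = (0.325994, 1.000000, 0.757805)
Requested entry of v3: 992/3043 = 0.32599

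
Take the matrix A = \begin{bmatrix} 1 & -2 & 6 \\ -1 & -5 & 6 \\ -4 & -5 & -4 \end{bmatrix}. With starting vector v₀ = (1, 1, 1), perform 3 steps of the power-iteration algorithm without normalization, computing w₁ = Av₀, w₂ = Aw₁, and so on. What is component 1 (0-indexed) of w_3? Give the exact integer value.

680

w1 = Av₀ = (1·1 + (-2)·1 + 6·1; (-1)·1 + (-5)·1 + 6·1; (-4)·1 + (-5)·1 + (-4)·1) = (5, 0, -13)
w2 = Aw1 = (1·5 + (-2)·0 + 6·(-13); (-1)·5 + (-5)·0 + 6·(-13); (-4)·5 + (-5)·0 + (-4)·(-13)) = (-73, -83, 32)
w3 = Aw2 = (285, 680, 579)
The requested component of w3 is 680.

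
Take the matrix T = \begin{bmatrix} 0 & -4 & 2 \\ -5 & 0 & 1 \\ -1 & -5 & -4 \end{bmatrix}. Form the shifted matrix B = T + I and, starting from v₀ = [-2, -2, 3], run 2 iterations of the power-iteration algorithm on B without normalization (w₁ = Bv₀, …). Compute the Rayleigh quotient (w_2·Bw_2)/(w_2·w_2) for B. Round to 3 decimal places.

-4.354

B = T + I has rows (1, -4, 2); (-5, 1, 1); (-1, -5, -3)
w1 = Bv₀ = (12, 11, 3)
w2 = Bw1 = (-26, -46, -76)
Bw2 = (6, 8, 484)
w2·Bw2 = -37308; w2·w2 = 8568; μ ≈ -37308/8568 = -4.354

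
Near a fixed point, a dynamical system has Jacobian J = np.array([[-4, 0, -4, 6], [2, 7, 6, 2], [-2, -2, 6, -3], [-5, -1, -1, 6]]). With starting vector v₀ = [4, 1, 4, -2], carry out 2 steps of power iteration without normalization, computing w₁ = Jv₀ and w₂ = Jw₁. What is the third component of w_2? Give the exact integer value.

249

w1 = Jv₀ = (-44, 35, 20, -37)
w2 = Jw1 = (-126, 203, 249, -57)
The requested component of w2 is 249.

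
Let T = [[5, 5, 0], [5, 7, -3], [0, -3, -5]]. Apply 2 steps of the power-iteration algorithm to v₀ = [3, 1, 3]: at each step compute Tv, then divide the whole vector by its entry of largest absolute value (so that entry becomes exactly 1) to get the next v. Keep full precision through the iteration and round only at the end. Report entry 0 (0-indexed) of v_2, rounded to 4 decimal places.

0.6735

Tv0 = (20.00000, 13.00000, -18.00000); divide by 20.00000 → v1 = (1.00000, 0.65000, -0.90000)
Tv1 = (8.25000, 12.25000, 2.55000); divide by 12.25000 → v2 = (0.67347, 1.00000, 0.20816)
Requested entry of v2: 165/245 = 0.6735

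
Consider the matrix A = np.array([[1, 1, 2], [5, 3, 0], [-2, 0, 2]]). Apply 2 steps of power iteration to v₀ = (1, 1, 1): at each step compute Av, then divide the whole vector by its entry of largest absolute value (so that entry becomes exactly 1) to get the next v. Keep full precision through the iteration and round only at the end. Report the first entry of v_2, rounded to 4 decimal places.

Av0 = (4.00000, 8.00000, 0.00000); divide by 8.00000 → v1 = (0.50000, 1.00000, 0.00000)
Av1 = (1.50000, 5.50000, -1.00000); divide by 5.50000 → v2 = (0.27273, 1.00000, -0.18182)
Requested entry of v2: 12/44 = 0.2727

0.2727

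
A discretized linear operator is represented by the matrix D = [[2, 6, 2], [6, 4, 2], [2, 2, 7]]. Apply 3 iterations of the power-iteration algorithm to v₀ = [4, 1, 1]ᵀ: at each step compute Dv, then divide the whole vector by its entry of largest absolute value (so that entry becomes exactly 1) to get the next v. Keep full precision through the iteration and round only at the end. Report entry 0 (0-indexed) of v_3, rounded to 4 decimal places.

0.8330

Dv0 = (16.00000, 30.00000, 17.00000); divide by 30.00000 → v1 = (0.53333, 1.00000, 0.56667)
Dv1 = (8.20000, 8.33333, 7.03333); divide by 8.33333 → v2 = (0.98400, 1.00000, 0.84400)
Dv2 = (9.65600, 11.59200, 9.87600); divide by 11.59200 → v3 = (0.83299, 1.00000, 0.85197)
Requested entry of v3: 2414/2898 = 0.8330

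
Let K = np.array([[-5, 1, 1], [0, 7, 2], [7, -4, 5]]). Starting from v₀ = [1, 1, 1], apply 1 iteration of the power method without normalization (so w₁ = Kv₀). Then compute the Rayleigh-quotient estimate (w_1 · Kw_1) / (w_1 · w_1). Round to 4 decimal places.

w1 = Kv₀ = ((-5)·1 + 1·1 + 1·1; 0·1 + 7·1 + 2·1; 7·1 + (-4)·1 + 5·1) = (-3, 9, 8)
Kw1 = (32, 79, -17)
w1·Kw1 = (-3)·32 + 9·79 + 8·(-17) = 479; w1·w1 = (-3)·(-3) + 9·9 + 8·8 = 154
λ ≈ 479/154 = 3.1104

λ ≈ 3.1104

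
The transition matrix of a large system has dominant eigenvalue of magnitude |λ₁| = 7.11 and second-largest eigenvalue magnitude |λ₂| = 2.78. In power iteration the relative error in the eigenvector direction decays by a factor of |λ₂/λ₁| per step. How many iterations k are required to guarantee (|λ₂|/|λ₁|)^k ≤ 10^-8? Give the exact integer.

|λ₂/λ₁| = 2.78/7.11 = 0.39100
Need k ≥ ln(10^-8) / ln(0.39100) = -18.4207 / -0.9391 ≈ 19.616
Smallest integer k satisfying the bound: 20

20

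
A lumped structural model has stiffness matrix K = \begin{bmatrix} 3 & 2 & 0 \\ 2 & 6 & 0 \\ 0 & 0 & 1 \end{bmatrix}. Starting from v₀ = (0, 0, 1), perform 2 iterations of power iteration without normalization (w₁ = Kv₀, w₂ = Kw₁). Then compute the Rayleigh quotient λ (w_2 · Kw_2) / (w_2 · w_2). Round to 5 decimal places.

λ ≈ 1.00000

w1 = Kv₀ = (3·0 + 2·0 + 0·1; 2·0 + 6·0 + 0·1; 0·0 + 0·0 + 1·1) = (0, 0, 1)
w2 = Kw1 = (3·0 + 2·0 + 0·1; 2·0 + 6·0 + 0·1; 0·0 + 0·0 + 1·1) = (0, 0, 1)
Kw2 = (0, 0, 1)
w2·Kw2 = 0·0 + 0·0 + 1·1 = 1; w2·w2 = 0·0 + 0·0 + 1·1 = 1
λ ≈ 1/1 = 1.00000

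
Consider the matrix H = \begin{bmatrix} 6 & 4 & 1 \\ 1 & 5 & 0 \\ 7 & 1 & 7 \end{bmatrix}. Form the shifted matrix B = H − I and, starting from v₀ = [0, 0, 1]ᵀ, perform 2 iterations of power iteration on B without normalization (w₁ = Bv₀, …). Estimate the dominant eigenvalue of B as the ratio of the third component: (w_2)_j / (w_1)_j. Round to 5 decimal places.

B = H − I has rows (5, 4, 1); (1, 4, 0); (7, 1, 6)
w1 = Bv₀ = (5·0 + 4·0 + 1·1; 1·0 + 4·0 + 0·1; 7·0 + 1·0 + 6·1) = (1, 0, 6)
w2 = Bw1 = (5·1 + 4·0 + 1·6; 1·1 + 4·0 + 0·6; 7·1 + 1·0 + 6·6) = (11, 1, 43)
Ratio: 43/6 = 7.16667

7.16667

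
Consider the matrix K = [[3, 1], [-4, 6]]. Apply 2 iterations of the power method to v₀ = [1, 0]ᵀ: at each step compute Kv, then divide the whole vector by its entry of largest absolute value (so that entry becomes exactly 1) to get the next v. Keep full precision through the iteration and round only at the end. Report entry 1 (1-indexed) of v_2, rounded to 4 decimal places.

Kv0 = (3.00000, -4.00000); divide by -4.00000 → v1 = (-0.75000, 1.00000)
Kv1 = (-1.25000, 9.00000); divide by 9.00000 → v2 = (-0.13889, 1.00000)
Requested entry of v2: 5/-36 = -0.1389

-0.1389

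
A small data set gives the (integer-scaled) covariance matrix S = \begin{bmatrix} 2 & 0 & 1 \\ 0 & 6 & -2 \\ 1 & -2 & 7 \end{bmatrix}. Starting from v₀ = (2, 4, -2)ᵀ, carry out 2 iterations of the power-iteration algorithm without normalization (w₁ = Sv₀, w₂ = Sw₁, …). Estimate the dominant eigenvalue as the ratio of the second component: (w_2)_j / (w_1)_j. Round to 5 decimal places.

w1 = Sv₀ = (2·2 + 0·4 + 1·(-2); 0·2 + 6·4 + (-2)·(-2); 1·2 + (-2)·4 + 7·(-2)) = (2, 28, -20)
w2 = Sw1 = (2·2 + 0·28 + 1·(-20); 0·2 + 6·28 + (-2)·(-20); 1·2 + (-2)·28 + 7·(-20)) = (-16, 208, -194)
Ratio at component: 208 / 28 = 7.42857

7.42857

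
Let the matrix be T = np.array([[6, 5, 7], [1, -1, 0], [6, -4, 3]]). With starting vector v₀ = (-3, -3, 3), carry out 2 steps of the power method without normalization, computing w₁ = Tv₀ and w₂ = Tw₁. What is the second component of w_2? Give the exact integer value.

-12

w1 = Tv₀ = (6·(-3) + 5·(-3) + 7·3; 1·(-3) + (-1)·(-3) + 0·3; 6·(-3) + (-4)·(-3) + 3·3) = (-12, 0, 3)
w2 = Tw1 = (6·(-12) + 5·0 + 7·3; 1·(-12) + (-1)·0 + 0·3; 6·(-12) + (-4)·0 + 3·3) = (-51, -12, -63)
The requested component of w2 is -12.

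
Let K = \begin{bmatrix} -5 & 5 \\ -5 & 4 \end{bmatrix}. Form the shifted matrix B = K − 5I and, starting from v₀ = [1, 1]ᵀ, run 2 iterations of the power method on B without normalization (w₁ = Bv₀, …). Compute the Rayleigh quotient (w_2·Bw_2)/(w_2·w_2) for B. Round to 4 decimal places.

-3.6451

B = K − 5I has rows (-10, 5); (-5, -1)
w1 = Bv₀ = (-5, -6)
w2 = Bw1 = (20, 31)
Bw2 = (-45, -131)
w2·Bw2 = -4961; w2·w2 = 1361; μ ≈ -4961/1361 = -3.6451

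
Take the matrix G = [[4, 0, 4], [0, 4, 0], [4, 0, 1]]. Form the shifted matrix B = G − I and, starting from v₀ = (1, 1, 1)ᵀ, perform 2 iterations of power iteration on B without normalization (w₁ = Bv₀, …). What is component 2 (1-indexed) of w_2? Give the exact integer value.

B = G − I has rows (3, 0, 4); (0, 3, 0); (4, 0, 0)
w1 = Bv₀ = (3·1 + 0·1 + 4·1; 0·1 + 3·1 + 0·1; 4·1 + 0·1 + 0·1) = (7, 3, 4)
w2 = Bw1 = (3·7 + 0·3 + 4·4; 0·7 + 3·3 + 0·4; 4·7 + 0·3 + 0·4) = (37, 9, 28)
Requested component of w2: 9

9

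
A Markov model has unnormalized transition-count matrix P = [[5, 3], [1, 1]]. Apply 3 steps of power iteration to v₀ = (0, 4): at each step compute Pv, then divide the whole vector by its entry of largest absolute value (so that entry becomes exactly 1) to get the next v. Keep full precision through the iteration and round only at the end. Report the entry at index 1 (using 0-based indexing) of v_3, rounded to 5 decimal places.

Pv0 = (12.000000, 4.000000); divide by 12.000000 → v1 = (1.000000, 0.333333)
Pv1 = (6.000000, 1.333333); divide by 6.000000 → v2 = (1.000000, 0.222222)
Pv2 = (5.666667, 1.222222); divide by 5.666667 → v3 = (1.000000, 0.215686)
Requested entry of v3: 88/408 = 0.21569

0.21569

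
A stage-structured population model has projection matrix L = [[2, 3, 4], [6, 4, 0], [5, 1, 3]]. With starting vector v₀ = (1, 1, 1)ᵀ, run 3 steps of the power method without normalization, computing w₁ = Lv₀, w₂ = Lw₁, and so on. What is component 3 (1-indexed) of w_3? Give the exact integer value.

760

w1 = Lv₀ = (2·1 + 3·1 + 4·1; 6·1 + 4·1 + 0·1; 5·1 + 1·1 + 3·1) = (9, 10, 9)
w2 = Lw1 = (2·9 + 3·10 + 4·9; 6·9 + 4·10 + 0·9; 5·9 + 1·10 + 3·9) = (84, 94, 82)
w3 = Lw2 = (778, 880, 760)
The requested component of w3 is 760.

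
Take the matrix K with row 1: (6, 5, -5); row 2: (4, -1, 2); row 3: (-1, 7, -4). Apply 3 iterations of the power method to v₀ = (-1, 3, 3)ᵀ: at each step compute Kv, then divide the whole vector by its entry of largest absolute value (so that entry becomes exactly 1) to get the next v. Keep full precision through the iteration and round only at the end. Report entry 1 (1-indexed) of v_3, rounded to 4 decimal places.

0.8036

Kv0 = (-6.00000, -1.00000, 10.00000); divide by 10.00000 → v1 = (-0.60000, -0.10000, 1.00000)
Kv1 = (-9.10000, -0.30000, -4.10000); divide by -9.10000 → v2 = (1.00000, 0.03297, 0.45055)
Kv2 = (3.91209, 4.86813, -2.57143); divide by 4.86813 → v3 = (0.80361, 1.00000, -0.52822)
Requested entry of v3: -356/-443 = 0.8036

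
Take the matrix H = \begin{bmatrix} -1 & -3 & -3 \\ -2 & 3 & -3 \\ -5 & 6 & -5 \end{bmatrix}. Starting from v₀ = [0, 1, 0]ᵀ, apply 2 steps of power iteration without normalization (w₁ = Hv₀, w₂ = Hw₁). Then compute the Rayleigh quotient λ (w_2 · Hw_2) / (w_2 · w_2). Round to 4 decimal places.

λ ≈ -0.6818

w1 = Hv₀ = ((-1)·0 + (-3)·1 + (-3)·0; (-2)·0 + 3·1 + (-3)·0; (-5)·0 + 6·1 + (-5)·0) = (-3, 3, 6)
w2 = Hw1 = ((-1)·(-3) + (-3)·3 + (-3)·6; (-2)·(-3) + 3·3 + (-3)·6; (-5)·(-3) + 6·3 + (-5)·6) = (-24, -3, 3)
Hw2 = (24, 30, 87)
w2·Hw2 = (-24)·24 + (-3)·30 + 3·87 = -405; w2·w2 = (-24)·(-24) + (-3)·(-3) + 3·3 = 594
λ ≈ -405/594 = -0.6818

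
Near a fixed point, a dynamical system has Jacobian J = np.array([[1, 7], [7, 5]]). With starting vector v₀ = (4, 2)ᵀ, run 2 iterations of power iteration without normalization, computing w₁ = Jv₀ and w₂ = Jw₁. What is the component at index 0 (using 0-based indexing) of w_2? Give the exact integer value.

284

w1 = Jv₀ = (1·4 + 7·2; 7·4 + 5·2) = (18, 38)
w2 = Jw1 = (1·18 + 7·38; 7·18 + 5·38) = (284, 316)
The requested component of w2 is 284.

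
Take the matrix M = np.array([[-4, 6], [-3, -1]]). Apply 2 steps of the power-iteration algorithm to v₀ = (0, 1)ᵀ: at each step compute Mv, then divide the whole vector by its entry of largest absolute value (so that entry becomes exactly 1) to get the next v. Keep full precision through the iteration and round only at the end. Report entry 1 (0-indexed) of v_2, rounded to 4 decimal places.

0.5667

Mv0 = (6.00000, -1.00000); divide by 6.00000 → v1 = (1.00000, -0.16667)
Mv1 = (-5.00000, -2.83333); divide by -5.00000 → v2 = (1.00000, 0.56667)
Requested entry of v2: -17/-30 = 0.5667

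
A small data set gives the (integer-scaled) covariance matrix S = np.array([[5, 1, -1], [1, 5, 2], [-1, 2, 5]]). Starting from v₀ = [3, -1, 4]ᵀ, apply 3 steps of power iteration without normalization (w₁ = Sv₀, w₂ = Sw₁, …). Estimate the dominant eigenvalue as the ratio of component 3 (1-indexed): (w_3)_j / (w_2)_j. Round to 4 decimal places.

w1 = Sv₀ = (10, 6, 15)
w2 = Sw1 = (41, 70, 77)
w3 = Sw2 = (198, 545, 484)
Ratio at component: 484 / 77 = 6.2857

6.2857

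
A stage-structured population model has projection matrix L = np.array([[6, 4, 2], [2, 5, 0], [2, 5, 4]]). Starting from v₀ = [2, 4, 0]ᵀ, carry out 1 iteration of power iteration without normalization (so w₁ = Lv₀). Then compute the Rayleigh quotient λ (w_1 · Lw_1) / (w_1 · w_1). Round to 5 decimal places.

w1 = Lv₀ = (6·2 + 4·4 + 2·0; 2·2 + 5·4 + 0·0; 2·2 + 5·4 + 4·0) = (28, 24, 24)
Lw1 = (312, 176, 272)
w1·Lw1 = 28·312 + 24·176 + 24·272 = 19488; w1·w1 = 28·28 + 24·24 + 24·24 = 1936
λ ≈ 19488/1936 = 10.06612

10.06612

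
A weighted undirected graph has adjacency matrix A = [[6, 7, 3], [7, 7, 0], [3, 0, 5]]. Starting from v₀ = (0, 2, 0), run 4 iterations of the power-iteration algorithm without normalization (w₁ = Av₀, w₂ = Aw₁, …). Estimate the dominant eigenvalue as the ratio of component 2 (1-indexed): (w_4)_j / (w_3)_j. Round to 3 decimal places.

13.852

w1 = Av₀ = (6·0 + 7·2 + 3·0; 7·0 + 7·2 + 0·0; 3·0 + 0·2 + 5·0) = (14, 14, 0)
w2 = Aw1 = (6·14 + 7·14 + 3·0; 7·14 + 7·14 + 0·0; 3·14 + 0·14 + 5·0) = (182, 196, 42)
w3 = Aw2 = (2590, 2646, 756)
w4 = Aw3 = (36330, 36652, 11550)
Ratio at component: 36652 / 2646 = 13.852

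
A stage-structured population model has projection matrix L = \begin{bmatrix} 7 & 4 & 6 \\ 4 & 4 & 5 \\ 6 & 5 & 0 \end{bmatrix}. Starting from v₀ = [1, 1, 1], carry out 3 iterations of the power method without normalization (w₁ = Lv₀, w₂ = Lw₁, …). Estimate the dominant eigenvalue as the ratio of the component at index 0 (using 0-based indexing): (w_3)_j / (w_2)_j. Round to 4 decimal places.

14.1814

w1 = Lv₀ = (17, 13, 11)
w2 = Lw1 = (237, 175, 167)
w3 = Lw2 = (3361, 2483, 2297)
Ratio at component: 3361 / 237 = 14.1814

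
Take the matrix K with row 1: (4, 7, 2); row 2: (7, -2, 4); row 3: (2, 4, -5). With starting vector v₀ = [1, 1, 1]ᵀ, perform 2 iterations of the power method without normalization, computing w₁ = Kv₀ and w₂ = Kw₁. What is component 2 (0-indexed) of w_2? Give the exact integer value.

w1 = Kv₀ = (4·1 + 7·1 + 2·1; 7·1 + (-2)·1 + 4·1; 2·1 + 4·1 + (-5)·1) = (13, 9, 1)
w2 = Kw1 = (4·13 + 7·9 + 2·1; 7·13 + (-2)·9 + 4·1; 2·13 + 4·9 + (-5)·1) = (117, 77, 57)
The requested component of w2 is 57.

57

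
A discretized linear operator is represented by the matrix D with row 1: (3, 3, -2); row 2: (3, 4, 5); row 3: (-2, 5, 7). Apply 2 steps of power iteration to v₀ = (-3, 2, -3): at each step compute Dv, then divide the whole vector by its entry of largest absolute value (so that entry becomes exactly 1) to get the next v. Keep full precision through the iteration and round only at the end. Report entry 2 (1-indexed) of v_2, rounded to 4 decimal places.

Dv0 = (3.00000, -16.00000, -5.00000); divide by -16.00000 → v1 = (-0.18750, 1.00000, 0.31250)
Dv1 = (1.81250, 5.00000, 7.56250); divide by 7.56250 → v2 = (0.23967, 0.66116, 1.00000)
Requested entry of v2: -80/-121 = 0.6612

0.6612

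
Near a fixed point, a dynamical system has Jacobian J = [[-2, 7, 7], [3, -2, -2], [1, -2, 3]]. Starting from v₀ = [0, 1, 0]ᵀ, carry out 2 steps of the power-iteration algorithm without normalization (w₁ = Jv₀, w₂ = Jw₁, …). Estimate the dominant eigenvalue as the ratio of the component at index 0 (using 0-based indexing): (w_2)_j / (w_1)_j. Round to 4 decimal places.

w1 = Jv₀ = (7, -2, -2)
w2 = Jw1 = (-42, 29, 5)
Ratio at component: -42 / 7 = -6.0000

-6.0000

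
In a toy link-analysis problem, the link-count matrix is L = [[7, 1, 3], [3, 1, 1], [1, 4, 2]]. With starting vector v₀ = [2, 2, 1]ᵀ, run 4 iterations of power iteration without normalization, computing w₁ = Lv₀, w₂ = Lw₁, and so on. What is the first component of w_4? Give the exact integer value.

13562

w1 = Lv₀ = (7·2 + 1·2 + 3·1; 3·2 + 1·2 + 1·1; 1·2 + 4·2 + 2·1) = (19, 9, 12)
w2 = Lw1 = (7·19 + 1·9 + 3·12; 3·19 + 1·9 + 1·12; 1·19 + 4·9 + 2·12) = (178, 78, 79)
w3 = Lw2 = (1561, 691, 648)
w4 = Lw3 = (13562, 6022, 5621)
The requested component of w4 is 13562.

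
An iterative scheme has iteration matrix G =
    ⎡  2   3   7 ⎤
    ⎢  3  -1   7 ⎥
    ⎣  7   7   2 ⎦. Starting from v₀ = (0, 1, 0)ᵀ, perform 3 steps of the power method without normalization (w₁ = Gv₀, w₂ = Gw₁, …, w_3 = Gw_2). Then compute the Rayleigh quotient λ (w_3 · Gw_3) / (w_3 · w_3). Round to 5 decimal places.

λ ≈ 11.49178

w1 = Gv₀ = (2·0 + 3·1 + 7·0; 3·0 + (-1)·1 + 7·0; 7·0 + 7·1 + 2·0) = (3, -1, 7)
w2 = Gw1 = (2·3 + 3·(-1) + 7·7; 3·3 + (-1)·(-1) + 7·7; 7·3 + 7·(-1) + 2·7) = (52, 59, 28)
w3 = Gw2 = (477, 293, 833)
Gw3 = (7664, 6969, 7056)
w3·Gw3 = 477·7664 + 293·6969 + 833·7056 = 11575293; w3·w3 = 477·477 + 293·293 + 833·833 = 1007267
λ ≈ 11575293/1007267 = 11.49178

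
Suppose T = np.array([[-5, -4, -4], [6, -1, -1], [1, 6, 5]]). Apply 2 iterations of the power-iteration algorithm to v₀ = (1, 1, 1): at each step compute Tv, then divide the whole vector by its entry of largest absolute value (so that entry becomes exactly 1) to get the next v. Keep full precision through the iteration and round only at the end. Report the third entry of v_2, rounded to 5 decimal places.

Tv0 = (-13.000000, 4.000000, 12.000000); divide by -13.000000 → v1 = (1.000000, -0.307692, -0.923077)
Tv1 = (-0.076923, 7.230769, -5.461538); divide by 7.230769 → v2 = (-0.010638, 1.000000, -0.755319)
Requested entry of v2: 71/-94 = -0.75532

-0.75532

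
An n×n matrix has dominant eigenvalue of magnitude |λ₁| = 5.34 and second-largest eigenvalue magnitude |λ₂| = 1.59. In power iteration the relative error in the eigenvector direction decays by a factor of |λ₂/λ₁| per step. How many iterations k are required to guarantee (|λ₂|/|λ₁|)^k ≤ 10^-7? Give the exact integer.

14

|λ₂/λ₁| = 1.59/5.34 = 0.29775
Need k ≥ ln(10^-7) / ln(0.29775) = -16.1181 / -1.2115 ≈ 13.304
Smallest integer k satisfying the bound: 14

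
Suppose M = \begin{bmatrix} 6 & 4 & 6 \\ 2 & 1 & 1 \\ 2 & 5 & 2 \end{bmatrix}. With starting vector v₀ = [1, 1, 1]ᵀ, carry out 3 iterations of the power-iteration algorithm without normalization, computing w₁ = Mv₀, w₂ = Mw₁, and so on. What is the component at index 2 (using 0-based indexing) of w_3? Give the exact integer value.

w1 = Mv₀ = (6·1 + 4·1 + 6·1; 2·1 + 1·1 + 1·1; 2·1 + 5·1 + 2·1) = (16, 4, 9)
w2 = Mw1 = (6·16 + 4·4 + 6·9; 2·16 + 1·4 + 1·9; 2·16 + 5·4 + 2·9) = (166, 45, 70)
w3 = Mw2 = (1596, 447, 697)
The requested component of w3 is 697.

697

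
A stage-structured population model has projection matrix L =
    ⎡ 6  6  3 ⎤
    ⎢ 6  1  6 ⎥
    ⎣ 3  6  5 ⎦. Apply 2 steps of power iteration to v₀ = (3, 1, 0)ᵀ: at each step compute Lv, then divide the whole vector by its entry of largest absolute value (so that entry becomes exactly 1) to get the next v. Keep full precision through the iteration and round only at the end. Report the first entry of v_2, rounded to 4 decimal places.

1.0000

Lv0 = (24.00000, 19.00000, 15.00000); divide by 24.00000 → v1 = (1.00000, 0.79167, 0.62500)
Lv1 = (12.62500, 10.54167, 10.87500); divide by 12.62500 → v2 = (1.00000, 0.83498, 0.86139)
Requested entry of v2: 303/303 = 1.0000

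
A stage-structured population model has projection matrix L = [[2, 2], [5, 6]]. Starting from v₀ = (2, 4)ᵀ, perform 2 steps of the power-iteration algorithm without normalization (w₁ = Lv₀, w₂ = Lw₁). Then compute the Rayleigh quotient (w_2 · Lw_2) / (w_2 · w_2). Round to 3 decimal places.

λ ≈ 7.742

w1 = Lv₀ = (2·2 + 2·4; 5·2 + 6·4) = (12, 34)
w2 = Lw1 = (2·12 + 2·34; 5·12 + 6·34) = (92, 264)
Lw2 = (712, 2044)
w2·Lw2 = 92·712 + 264·2044 = 605120; w2·w2 = 92·92 + 264·264 = 78160
λ ≈ 605120/78160 = 7.742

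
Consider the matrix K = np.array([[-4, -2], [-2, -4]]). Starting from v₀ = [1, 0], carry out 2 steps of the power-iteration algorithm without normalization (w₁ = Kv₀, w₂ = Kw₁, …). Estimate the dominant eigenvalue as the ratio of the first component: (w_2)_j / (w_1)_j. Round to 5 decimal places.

w1 = Kv₀ = (-4, -2)
w2 = Kw1 = (20, 16)
Ratio at component: 20 / -4 = -5.00000

-5.00000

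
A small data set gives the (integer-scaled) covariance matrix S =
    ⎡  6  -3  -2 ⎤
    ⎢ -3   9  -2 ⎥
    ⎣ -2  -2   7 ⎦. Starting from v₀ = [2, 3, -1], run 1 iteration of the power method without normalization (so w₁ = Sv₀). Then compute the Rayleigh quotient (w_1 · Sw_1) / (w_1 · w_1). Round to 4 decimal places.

w1 = Sv₀ = (5, 23, -17)
Sw1 = (-5, 226, -175)
w1·Sw1 = 5·(-5) + 23·226 + (-17)·(-175) = 8148; w1·w1 = 5·5 + 23·23 + (-17)·(-17) = 843
λ ≈ 8148/843 = 9.6655

λ ≈ 9.6655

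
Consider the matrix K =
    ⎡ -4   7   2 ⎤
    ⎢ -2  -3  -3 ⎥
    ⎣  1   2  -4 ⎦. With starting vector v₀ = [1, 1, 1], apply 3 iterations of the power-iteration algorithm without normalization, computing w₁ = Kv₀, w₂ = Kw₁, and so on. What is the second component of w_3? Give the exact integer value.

w1 = Kv₀ = ((-4)·1 + 7·1 + 2·1; (-2)·1 + (-3)·1 + (-3)·1; 1·1 + 2·1 + (-4)·1) = (5, -8, -1)
w2 = Kw1 = ((-4)·5 + 7·(-8) + 2·(-1); (-2)·5 + (-3)·(-8) + (-3)·(-1); 1·5 + 2·(-8) + (-4)·(-1)) = (-78, 17, -7)
w3 = Kw2 = (417, 126, -16)
The requested component of w3 is 126.

126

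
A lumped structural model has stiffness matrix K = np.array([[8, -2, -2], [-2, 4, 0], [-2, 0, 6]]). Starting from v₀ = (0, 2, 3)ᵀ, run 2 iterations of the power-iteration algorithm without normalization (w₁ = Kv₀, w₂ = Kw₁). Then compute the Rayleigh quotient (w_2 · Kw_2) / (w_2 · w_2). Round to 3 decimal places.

w1 = Kv₀ = (8·0 + (-2)·2 + (-2)·3; (-2)·0 + 4·2 + 0·3; (-2)·0 + 0·2 + 6·3) = (-10, 8, 18)
w2 = Kw1 = (8·(-10) + (-2)·8 + (-2)·18; (-2)·(-10) + 4·8 + 0·18; (-2)·(-10) + 0·8 + 6·18) = (-132, 52, 128)
Kw2 = (-1416, 472, 1032)
w2·Kw2 = (-132)·(-1416) + 52·472 + 128·1032 = 343552; w2·w2 = (-132)·(-132) + 52·52 + 128·128 = 36512
λ ≈ 343552/36512 = 9.409

9.409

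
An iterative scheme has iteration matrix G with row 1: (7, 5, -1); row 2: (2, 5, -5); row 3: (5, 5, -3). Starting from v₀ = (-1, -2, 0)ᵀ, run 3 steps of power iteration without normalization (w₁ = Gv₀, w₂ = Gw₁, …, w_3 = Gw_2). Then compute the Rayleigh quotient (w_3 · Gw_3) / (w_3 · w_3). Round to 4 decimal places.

λ ≈ 6.0545

w1 = Gv₀ = (-17, -12, -15)
w2 = Gw1 = (-164, -19, -100)
w3 = Gw2 = (-1143, 77, -615)
Gw3 = (-7001, 1174, -3485)
w3·Gw3 = (-1143)·(-7001) + 77·1174 + (-615)·(-3485) = 10235816; w3·w3 = (-1143)·(-1143) + 77·77 + (-615)·(-615) = 1690603
λ ≈ 10235816/1690603 = 6.0545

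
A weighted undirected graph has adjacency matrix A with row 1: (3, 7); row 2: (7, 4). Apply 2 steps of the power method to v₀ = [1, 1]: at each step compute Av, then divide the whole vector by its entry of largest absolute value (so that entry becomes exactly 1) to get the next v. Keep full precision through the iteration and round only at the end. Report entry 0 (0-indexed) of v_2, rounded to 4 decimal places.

Av0 = (10.00000, 11.00000); divide by 11.00000 → v1 = (0.90909, 1.00000)
Av1 = (9.72727, 10.36364); divide by 10.36364 → v2 = (0.93860, 1.00000)
Requested entry of v2: 107/114 = 0.9386

0.9386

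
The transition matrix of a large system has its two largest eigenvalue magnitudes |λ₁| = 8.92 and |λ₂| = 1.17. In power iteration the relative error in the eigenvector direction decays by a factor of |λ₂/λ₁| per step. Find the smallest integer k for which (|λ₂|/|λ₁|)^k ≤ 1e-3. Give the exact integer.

4

|λ₂/λ₁| = 1.17/8.92 = 0.13117
Need k ≥ ln(1e-3) / ln(0.13117) = -6.9078 / -2.0313 ≈ 3.401
Smallest integer k satisfying the bound: 4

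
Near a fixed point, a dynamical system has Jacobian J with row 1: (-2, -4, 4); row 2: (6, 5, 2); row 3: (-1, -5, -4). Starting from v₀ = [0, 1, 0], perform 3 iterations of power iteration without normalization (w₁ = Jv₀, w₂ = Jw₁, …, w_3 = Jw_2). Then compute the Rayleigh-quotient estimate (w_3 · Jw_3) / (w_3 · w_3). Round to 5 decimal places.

λ ≈ 3.79223

w1 = Jv₀ = ((-2)·0 + (-4)·1 + 4·0; 6·0 + 5·1 + 2·0; (-1)·0 + (-5)·1 + (-4)·0) = (-4, 5, -5)
w2 = Jw1 = ((-2)·(-4) + (-4)·5 + 4·(-5); 6·(-4) + 5·5 + 2·(-5); (-1)·(-4) + (-5)·5 + (-4)·(-5)) = (-32, -9, -1)
w3 = Jw2 = (96, -239, 81)
Jw3 = (1088, -457, 775)
w3·Jw3 = 96·1088 + (-239)·(-457) + 81·775 = 276446; w3·w3 = 96·96 + (-239)·(-239) + 81·81 = 72898
λ ≈ 276446/72898 = 3.79223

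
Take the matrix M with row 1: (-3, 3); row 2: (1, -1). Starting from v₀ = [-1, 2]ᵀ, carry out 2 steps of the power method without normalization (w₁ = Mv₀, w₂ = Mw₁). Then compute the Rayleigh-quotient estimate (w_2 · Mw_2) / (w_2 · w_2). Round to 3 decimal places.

-4.000

w1 = Mv₀ = (9, -3)
w2 = Mw1 = (-36, 12)
Mw2 = (144, -48)
w2·Mw2 = (-36)·144 + 12·(-48) = -5760; w2·w2 = (-36)·(-36) + 12·12 = 1440
λ ≈ -5760/1440 = -4.000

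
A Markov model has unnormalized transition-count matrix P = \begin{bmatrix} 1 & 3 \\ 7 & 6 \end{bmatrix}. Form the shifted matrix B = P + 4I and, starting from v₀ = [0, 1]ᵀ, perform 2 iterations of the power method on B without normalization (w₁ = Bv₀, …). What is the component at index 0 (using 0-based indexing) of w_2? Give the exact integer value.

B = P + 4I has rows (5, 3); (7, 10)
w1 = Bv₀ = (5·0 + 3·1; 7·0 + 10·1) = (3, 10)
w2 = Bw1 = (5·3 + 3·10; 7·3 + 10·10) = (45, 121)
Requested component of w2: 45

45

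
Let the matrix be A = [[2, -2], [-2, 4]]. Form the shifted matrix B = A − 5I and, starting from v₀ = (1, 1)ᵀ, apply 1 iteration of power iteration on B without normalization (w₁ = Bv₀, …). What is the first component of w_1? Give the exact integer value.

-5

B = A − 5I has rows (-3, -2); (-2, -1)
w1 = Bv₀ = ((-3)·1 + (-2)·1; (-2)·1 + (-1)·1) = (-5, -3)
Requested component of w1: -5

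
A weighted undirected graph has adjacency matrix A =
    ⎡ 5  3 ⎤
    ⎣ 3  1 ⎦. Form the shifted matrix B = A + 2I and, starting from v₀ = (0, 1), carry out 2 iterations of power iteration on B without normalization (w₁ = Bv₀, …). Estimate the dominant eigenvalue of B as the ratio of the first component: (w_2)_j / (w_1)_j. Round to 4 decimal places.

B = A + 2I has rows (7, 3); (3, 3)
w1 = Bv₀ = (3, 3)
w2 = Bw1 = (30, 18)
Ratio: 30/3 = 10.0000

μ ≈ 10.0000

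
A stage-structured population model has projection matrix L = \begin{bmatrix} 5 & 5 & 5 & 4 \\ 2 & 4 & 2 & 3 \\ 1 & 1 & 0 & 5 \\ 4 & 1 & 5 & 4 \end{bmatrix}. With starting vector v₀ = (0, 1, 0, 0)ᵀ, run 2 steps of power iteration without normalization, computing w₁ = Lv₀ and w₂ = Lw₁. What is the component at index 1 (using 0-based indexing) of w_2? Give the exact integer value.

31

w1 = Lv₀ = (5·0 + 5·1 + 5·0 + 4·0; 2·0 + 4·1 + 2·0 + 3·0; 1·0 + 1·1 + 0·0 + 5·0; 4·0 + 1·1 + 5·0 + 4·0) = (5, 4, 1, 1)
w2 = Lw1 = (5·5 + 5·4 + 5·1 + 4·1; 2·5 + 4·4 + 2·1 + 3·1; 1·5 + 1·4 + 0·1 + 5·1; 4·5 + 1·4 + 5·1 + 4·1) = (54, 31, 14, 33)
The requested component of w2 is 31.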